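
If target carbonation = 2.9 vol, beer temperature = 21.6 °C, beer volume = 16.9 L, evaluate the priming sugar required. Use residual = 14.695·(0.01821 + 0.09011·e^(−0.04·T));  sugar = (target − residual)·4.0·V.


residual = 14.695·(0.01821 + 0.09011·e^(−0.04·21.6)) = 0.8257
sugar = (2.9 − 0.8257)·4.0·16.9

140.2229 g


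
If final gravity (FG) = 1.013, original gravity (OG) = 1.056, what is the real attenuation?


AA = (OG−FG)/(OG−1)·100;  RA = AA·0.8192
AA = (1.056 − 1.013)/(1.056 − 1)·100 = 76.7857
RA = 76.7857·0.8192

62.9029 %


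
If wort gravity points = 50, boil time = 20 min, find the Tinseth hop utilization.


U = 1.65·0.000125^(GP/1000) · (1 − e^(−0.04·t))/4.15
bigness = 1.65·0.000125^(50/1000) = 1.0528
boil_factor = (1 − e^(−0.04·20))/4.15 = 0.1327
U = 1.0528 · 0.1327

0.1397


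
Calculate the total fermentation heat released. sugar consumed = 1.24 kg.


Q = m_sugar · 590 kJ/kg
Q = 1.24 · 590

731.6000 kJ


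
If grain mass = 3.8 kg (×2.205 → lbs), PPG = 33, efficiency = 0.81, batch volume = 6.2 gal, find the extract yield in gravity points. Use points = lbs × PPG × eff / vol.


lbs = 3.8 × 2.205 = 8.3790
points = 8.3790 × 33 × 0.81 / 6.2

36.1243 points


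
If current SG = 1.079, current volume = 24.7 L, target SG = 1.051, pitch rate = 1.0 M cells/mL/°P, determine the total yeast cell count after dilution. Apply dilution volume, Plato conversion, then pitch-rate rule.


V_w = V·((SG_c−1)/(SG_t−1)−1);  °P = 259 − 259/SG_t;  cells = rate·(V+V_w)·°P
V_w = 24.7·((1.079−1)/(1.051−1)−1) = 13.5608
V_final = 24.7 + 13.5608 = 38.2608
°P = 259 − 259/1.051 = 12.5680
cells = 1.0·38.2608·12.5680

480.8627 billion cells


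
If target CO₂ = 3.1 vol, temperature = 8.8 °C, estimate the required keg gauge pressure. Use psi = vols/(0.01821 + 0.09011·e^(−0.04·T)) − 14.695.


psi = 3.1/(0.01821 + 0.09011·e^(−0.04·8.8)) − 14.695

23.3033 psi


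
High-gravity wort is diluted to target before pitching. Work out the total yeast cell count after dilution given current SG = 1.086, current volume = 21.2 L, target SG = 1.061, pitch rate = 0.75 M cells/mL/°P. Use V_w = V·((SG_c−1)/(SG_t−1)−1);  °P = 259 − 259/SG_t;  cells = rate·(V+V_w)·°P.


V_w = 21.2·((1.086−1)/(1.061−1)−1) = 8.6885
V_final = 21.2 + 8.6885 = 29.8885
°P = 259 − 259/1.061 = 14.8907
cells = 0.75·29.8885·14.8907

333.7951 billion cells


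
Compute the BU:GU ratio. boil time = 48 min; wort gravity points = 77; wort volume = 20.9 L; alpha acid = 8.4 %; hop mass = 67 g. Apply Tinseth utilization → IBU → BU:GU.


U = 1.65·0.000125^(GP/1000)·(1−e^(−0.04t))/4.15;  IBU = (α/100)·m·U·1000/V;  BU:GU = IBU/GP
U = 1.65·0.000125^(77/1000)·(1−e^(−0.04·48))/4.15 = 0.1698
IBU = (8.4/100)·67·0.1698·1000/20.9 = 45.7356
BU:GU = 45.7356/77

0.5940


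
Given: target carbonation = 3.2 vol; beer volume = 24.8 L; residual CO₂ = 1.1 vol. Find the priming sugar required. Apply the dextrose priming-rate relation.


sugar = (target − residual)·4.0·V
sugar = (3.2 − 1.1)·4.0·24.8

208.3200 g


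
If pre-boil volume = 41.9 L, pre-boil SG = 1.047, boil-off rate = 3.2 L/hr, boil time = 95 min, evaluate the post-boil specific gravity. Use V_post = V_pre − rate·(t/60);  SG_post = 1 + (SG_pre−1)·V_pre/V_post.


V_post = 41.9 − 3.2·(95/60) = 36.8333
SG_post = 1 + (1.047 − 1)·41.9/36.8333

1.0535


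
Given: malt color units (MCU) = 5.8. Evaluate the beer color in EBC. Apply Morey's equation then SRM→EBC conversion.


SRM = 1.4922·MCU^0.6859;  EBC = SRM·1.97
SRM = 1.4922·5.8^0.6859 = 4.9827
EBC = 4.9827·1.97

9.8159 EBC


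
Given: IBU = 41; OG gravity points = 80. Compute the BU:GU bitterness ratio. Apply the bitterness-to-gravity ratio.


BU:GU = IBU / OG_points
BU:GU = 41 / 80

0.5125


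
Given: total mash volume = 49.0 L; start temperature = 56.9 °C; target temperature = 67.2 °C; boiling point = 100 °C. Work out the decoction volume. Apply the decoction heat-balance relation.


V_dec = V_total·(T_target − T_start)/(T_boil − T_start)
V_dec = 49.0·(67.2 − 56.9)/(100 − 56.9)

11.7100 L


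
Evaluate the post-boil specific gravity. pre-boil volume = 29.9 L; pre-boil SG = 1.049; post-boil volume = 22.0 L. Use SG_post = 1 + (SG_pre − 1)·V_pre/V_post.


pts_pre = (1.049 − 1)·1000 = 49.0000
pts_post = 49.0000·29.9/22.0 = 66.5955
SG_post = 1 + 66.5955/1000

1.0666


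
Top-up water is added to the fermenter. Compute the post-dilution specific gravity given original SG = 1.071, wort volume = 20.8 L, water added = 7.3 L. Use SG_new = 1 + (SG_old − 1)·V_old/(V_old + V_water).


pts = (1.071 − 1)·1000·20.8/(20.8 + 7.3) = 52.5552
SG_new = 1 + 52.5552/1000

1.0526


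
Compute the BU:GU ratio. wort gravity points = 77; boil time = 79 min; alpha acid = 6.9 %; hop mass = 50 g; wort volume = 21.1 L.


U = 1.65·0.000125^(GP/1000)·(1−e^(−0.04t))/4.15;  IBU = (α/100)·m·U·1000/V;  BU:GU = IBU/GP
U = 1.65·0.000125^(77/1000)·(1−e^(−0.04·79))/4.15 = 0.1906
IBU = (6.9/100)·50·0.1906·1000/21.1 = 31.1607
BU:GU = 31.1607/77

0.4047


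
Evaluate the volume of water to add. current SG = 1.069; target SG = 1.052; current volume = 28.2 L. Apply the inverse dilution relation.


V_water = V·((SG_curr − 1)/(SG_target − 1) − 1)
V_water = 28.2·((1.069 − 1)/(1.052 − 1) − 1)

9.2192 L


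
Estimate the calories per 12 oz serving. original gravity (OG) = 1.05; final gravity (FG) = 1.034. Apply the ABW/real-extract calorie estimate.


ABW = (OG−FG)·131.25·0.79/FG;  °P = 259 − 259/SG (for OG→OE and FG→AE);  RE = 0.1808·OE + 0.8192·AE;  Cal = (6.9·ABW + 4·(RE−0.1))·FG·3.55
ABW = (1.05 − 1.034)·131.25·0.79/1.034 = 1.6044
OE = 259 − 259/1.05 = 12.3333 °P
AE = 259 − 259/1.034 = 8.5164 °P
RE = 0.1808·12.3333 + 0.8192·8.5164 = 9.2065 °P
Cal = (6.9·1.6044 + 4·(9.2065−0.1))·1.034·3.55

174.3466 kcal


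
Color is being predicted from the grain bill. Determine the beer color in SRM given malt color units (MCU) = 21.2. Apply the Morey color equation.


SRM = 1.4922 · MCU^0.6859
SRM = 1.4922 · 21.2^0.6859

12.1216 SRM


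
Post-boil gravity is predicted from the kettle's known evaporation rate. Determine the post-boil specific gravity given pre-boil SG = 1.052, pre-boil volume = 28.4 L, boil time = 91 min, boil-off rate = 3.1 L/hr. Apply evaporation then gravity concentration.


V_post = V_pre − rate·(t/60);  SG_post = 1 + (SG_pre−1)·V_pre/V_post
V_post = 28.4 − 3.1·(91/60) = 23.6983
SG_post = 1 + (1.052 − 1)·28.4/23.6983

1.0623


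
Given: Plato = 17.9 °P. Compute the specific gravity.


SG = 259/(259 − P)
SG = 259/(259 − 17.9)

1.0742


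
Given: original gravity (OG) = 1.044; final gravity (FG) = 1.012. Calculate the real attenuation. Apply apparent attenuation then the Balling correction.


AA = (OG−FG)/(OG−1)·100;  RA = AA·0.8192
AA = (1.044 − 1.012)/(1.044 − 1)·100 = 72.7273
RA = 72.7273·0.8192

59.5782 %


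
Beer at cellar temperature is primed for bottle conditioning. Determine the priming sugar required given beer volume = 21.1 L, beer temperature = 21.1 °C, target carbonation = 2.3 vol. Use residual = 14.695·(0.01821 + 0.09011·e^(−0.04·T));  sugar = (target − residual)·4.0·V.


residual = 14.695·(0.01821 + 0.09011·e^(−0.04·21.1)) = 0.8370
sugar = (2.3 − 0.8370)·4.0·21.1

123.4797 g


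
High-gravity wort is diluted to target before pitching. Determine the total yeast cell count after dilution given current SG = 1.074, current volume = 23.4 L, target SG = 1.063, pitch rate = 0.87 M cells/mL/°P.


V_w = V·((SG_c−1)/(SG_t−1)−1);  °P = 259 − 259/SG_t;  cells = rate·(V+V_w)·°P
V_w = 23.4·((1.074−1)/(1.063−1)−1) = 4.0857
V_final = 23.4 + 4.0857 = 27.4857
°P = 259 − 259/1.063 = 15.3500
cells = 0.87·27.4857·15.3500

367.0568 billion cells


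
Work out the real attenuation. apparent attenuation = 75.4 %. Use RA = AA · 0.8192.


RA = 75.4 · 0.8192

61.7677 %


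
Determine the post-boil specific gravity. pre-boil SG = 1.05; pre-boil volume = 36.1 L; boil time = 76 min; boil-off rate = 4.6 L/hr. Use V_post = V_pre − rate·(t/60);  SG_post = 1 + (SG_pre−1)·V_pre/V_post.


V_post = 36.1 − 4.6·(76/60) = 30.2733
SG_post = 1 + (1.05 − 1)·36.1/30.2733

1.0596


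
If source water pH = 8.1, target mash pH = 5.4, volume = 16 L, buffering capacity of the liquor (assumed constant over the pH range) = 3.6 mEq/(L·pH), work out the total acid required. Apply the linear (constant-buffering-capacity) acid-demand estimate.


acid = buffering capacity · (pH_source − pH_target) · V
acid = 3.6 · (8.1 − 5.4) · 16

155.5200 mEq


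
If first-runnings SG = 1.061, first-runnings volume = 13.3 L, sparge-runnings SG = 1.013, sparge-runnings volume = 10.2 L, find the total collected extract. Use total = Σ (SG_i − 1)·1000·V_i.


first = (1.061 − 1)·1000·13.3 = 811.3000
sparge = (1.013 − 1)·1000·10.2 = 132.6000
total = 811.3000 + 132.6000

943.9000 gravity·L


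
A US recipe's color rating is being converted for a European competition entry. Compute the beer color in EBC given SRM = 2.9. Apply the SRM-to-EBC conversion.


EBC = SRM · 1.97
EBC = 2.9 · 1.97

5.7130 EBC


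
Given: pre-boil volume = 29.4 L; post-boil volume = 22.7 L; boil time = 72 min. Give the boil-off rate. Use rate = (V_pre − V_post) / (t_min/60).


rate = (29.4 − 22.7) / (72/60)

5.5833 L/hr


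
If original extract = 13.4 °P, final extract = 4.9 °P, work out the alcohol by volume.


SG = 259/(259 − P);  ABV = (OG − FG)·131.25
OG = 259/(259 − 13.4) = 1.0546
FG = 259/(259 − 4.9) = 1.0193
ABV = (1.0546 − 1.0193)·131.25

4.6300 % ABV


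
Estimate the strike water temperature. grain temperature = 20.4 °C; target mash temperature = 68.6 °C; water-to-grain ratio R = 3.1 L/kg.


T_strike = (0.41/R)·(T_mash − T_grain) + T_mash
T_strike = (0.41/3.1)·(68.6 − 20.4) + 68.6

74.9748 °C


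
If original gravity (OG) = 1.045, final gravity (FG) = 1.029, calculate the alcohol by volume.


ABV = (OG − FG) · 131.25
ABV = (1.045 − 1.029) · 131.25

2.1000 % ABV


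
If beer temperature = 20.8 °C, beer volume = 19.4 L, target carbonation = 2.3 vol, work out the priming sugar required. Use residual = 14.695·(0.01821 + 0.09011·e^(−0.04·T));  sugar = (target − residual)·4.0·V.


residual = 14.695·(0.01821 + 0.09011·e^(−0.04·20.8)) = 0.8438
sugar = (2.3 − 0.8438)·4.0·19.4

112.9977 g


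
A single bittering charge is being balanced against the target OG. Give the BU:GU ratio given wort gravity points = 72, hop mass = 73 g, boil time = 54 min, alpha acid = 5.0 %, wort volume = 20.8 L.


U = 1.65·0.000125^(GP/1000)·(1−e^(−0.04t))/4.15;  IBU = (α/100)·m·U·1000/V;  BU:GU = IBU/GP
U = 1.65·0.000125^(72/1000)·(1−e^(−0.04·54))/4.15 = 0.1842
IBU = (5.0/100)·73·0.1842·1000/20.8 = 32.3167
BU:GU = 32.3167/72

0.4488


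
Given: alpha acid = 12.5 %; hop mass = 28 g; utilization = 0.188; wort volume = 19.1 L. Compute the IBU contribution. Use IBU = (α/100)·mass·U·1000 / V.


IBU = (12.5/100)·28·0.188·1000 / 19.1

34.4503 IBU


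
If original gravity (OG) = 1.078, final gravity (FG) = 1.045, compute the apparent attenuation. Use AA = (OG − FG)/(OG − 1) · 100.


AA = (1.078 − 1.045)/(1.078 − 1) · 100

42.3077 %


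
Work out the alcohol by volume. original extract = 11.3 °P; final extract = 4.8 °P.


SG = 259/(259 − P);  ABV = (OG − FG)·131.25
OG = 259/(259 − 11.3) = 1.0456
FG = 259/(259 − 4.8) = 1.0189
ABV = (1.0456 − 1.0189)·131.25

3.5092 % ABV


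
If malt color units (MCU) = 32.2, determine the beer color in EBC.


SRM = 1.4922·MCU^0.6859;  EBC = SRM·1.97
SRM = 1.4922·32.2^0.6859 = 16.1460
EBC = 16.1460·1.97

31.8077 EBC


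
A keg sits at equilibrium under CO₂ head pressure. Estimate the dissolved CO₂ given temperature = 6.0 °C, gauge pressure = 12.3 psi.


vols = (P + 14.695)·(0.01821 + 0.09011·e^(−0.04·T))
vols = (12.3 + 14.695)·(0.01821 + 0.09011·e^(−0.04·6.0))

2.4051 volumes


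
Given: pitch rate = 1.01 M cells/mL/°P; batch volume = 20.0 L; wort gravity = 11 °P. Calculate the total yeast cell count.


cells (billions) = rate · V_L · °P
cells = 1.01 · 20.0 · 11

222.2000 billion cells


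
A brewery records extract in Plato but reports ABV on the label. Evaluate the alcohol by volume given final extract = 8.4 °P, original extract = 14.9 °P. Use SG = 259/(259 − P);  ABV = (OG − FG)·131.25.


OG = 259/(259 − 14.9) = 1.0610
FG = 259/(259 − 8.4) = 1.0335
ABV = (1.0610 − 1.0335)·131.25

3.6121 % ABV


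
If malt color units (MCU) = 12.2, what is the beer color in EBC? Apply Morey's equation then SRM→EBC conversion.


SRM = 1.4922·MCU^0.6859;  EBC = SRM·1.97
SRM = 1.4922·12.2^0.6859 = 8.2978
EBC = 8.2978·1.97

16.3466 EBC


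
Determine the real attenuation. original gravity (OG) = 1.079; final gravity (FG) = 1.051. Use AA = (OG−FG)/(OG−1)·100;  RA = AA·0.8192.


AA = (1.079 − 1.051)/(1.079 − 1)·100 = 35.4430
RA = 35.4430·0.8192

29.0349 %


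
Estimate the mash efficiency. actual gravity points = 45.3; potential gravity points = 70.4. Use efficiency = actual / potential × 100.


efficiency = 45.3 / 70.4 × 100

64.3466 %


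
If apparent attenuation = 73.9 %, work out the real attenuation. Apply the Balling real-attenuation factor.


RA = AA · 0.8192
RA = 73.9 · 0.8192

60.5389 %


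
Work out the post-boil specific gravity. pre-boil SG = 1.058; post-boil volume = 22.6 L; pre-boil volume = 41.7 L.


SG_post = 1 + (SG_pre − 1)·V_pre/V_post
pts_pre = (1.058 − 1)·1000 = 58.0000
pts_post = 58.0000·41.7/22.6 = 107.0177
SG_post = 1 + 107.0177/1000

1.1070


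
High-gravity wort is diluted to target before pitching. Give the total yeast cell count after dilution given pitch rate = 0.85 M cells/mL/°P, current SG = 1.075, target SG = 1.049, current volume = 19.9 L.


V_w = V·((SG_c−1)/(SG_t−1)−1);  °P = 259 − 259/SG_t;  cells = rate·(V+V_w)·°P
V_w = 19.9·((1.075−1)/(1.049−1)−1) = 10.5592
V_final = 19.9 + 10.5592 = 30.4592
°P = 259 − 259/1.049 = 12.0982
cells = 0.85·30.4592·12.0982

313.2258 billion cells


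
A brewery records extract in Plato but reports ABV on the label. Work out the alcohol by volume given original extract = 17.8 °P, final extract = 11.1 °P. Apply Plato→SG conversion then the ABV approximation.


SG = 259/(259 − P);  ABV = (OG − FG)·131.25
OG = 259/(259 − 17.8) = 1.0738
FG = 259/(259 − 11.1) = 1.0448
ABV = (1.0738 − 1.0448)·131.25

3.8091 % ABV


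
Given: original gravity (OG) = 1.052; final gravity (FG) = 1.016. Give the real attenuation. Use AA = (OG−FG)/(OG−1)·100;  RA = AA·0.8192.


AA = (1.052 − 1.016)/(1.052 − 1)·100 = 69.2308
RA = 69.2308·0.8192

56.7138 %


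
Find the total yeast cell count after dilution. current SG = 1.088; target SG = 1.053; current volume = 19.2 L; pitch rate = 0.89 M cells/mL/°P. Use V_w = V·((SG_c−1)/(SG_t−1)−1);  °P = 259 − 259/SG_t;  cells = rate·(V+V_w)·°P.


V_w = 19.2·((1.088−1)/(1.053−1)−1) = 12.6792
V_final = 19.2 + 12.6792 = 31.8792
°P = 259 − 259/1.053 = 13.0361
cells = 0.89·31.8792·13.0361

369.8668 billion cells


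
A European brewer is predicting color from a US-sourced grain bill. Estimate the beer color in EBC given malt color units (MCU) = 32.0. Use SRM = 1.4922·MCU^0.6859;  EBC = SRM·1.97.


SRM = 1.4922·32.0^0.6859 = 16.0772
EBC = 16.0772·1.97

31.6720 EBC


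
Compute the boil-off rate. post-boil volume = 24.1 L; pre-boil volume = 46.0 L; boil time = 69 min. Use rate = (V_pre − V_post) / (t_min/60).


rate = (46.0 − 24.1) / (69/60)

19.0435 L/hr


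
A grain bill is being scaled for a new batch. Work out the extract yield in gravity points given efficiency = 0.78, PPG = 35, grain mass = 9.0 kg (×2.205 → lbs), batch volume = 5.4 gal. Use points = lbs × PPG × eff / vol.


lbs = 9.0 × 2.205 = 19.8450
points = 19.8450 × 35 × 0.78 / 5.4

100.3275 points


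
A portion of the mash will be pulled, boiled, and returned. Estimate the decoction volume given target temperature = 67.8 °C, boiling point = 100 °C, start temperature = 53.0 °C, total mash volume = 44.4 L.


V_dec = V_total·(T_target − T_start)/(T_boil − T_start)
V_dec = 44.4·(67.8 − 53.0)/(100 − 53.0)

13.9813 L


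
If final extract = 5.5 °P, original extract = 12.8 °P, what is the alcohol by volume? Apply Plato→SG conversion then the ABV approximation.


SG = 259/(259 − P);  ABV = (OG − FG)·131.25
OG = 259/(259 − 12.8) = 1.0520
FG = 259/(259 − 5.5) = 1.0217
ABV = (1.0520 − 1.0217)·131.25

3.9761 % ABV


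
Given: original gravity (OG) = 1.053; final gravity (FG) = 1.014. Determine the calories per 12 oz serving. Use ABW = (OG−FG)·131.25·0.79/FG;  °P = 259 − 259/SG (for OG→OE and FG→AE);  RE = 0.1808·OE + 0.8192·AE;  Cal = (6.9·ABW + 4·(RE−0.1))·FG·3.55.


ABW = (1.053 − 1.014)·131.25·0.79/1.014 = 3.9880
OE = 259 − 259/1.053 = 13.0361 °P
AE = 259 − 259/1.014 = 3.5759 °P
RE = 0.1808·13.0361 + 0.8192·3.5759 = 5.2863 °P
Cal = (6.9·3.9880 + 4·(5.2863−0.1))·1.014·3.55

173.7301 kcal


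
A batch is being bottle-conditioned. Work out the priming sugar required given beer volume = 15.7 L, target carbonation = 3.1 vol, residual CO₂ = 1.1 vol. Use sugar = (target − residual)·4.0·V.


sugar = (3.1 − 1.1)·4.0·15.7

125.6000 g


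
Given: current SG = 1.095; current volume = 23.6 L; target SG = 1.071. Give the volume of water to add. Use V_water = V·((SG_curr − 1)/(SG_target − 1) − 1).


V_water = 23.6·((1.095 − 1)/(1.071 − 1) − 1)

7.9775 L


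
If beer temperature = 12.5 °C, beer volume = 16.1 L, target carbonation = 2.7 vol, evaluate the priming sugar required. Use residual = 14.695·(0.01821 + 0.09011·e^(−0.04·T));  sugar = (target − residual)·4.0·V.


residual = 14.695·(0.01821 + 0.09011·e^(−0.04·12.5)) = 1.0707
sugar = (2.7 − 1.0707)·4.0·16.1

104.9241 g


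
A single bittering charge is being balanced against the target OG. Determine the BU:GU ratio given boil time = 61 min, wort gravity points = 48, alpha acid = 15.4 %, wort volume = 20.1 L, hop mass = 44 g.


U = 1.65·0.000125^(GP/1000)·(1−e^(−0.04t))/4.15;  IBU = (α/100)·m·U·1000/V;  BU:GU = IBU/GP
U = 1.65·0.000125^(48/1000)·(1−e^(−0.04·61))/4.15 = 0.2358
IBU = (15.4/100)·44·0.2358·1000/20.1 = 79.4802
BU:GU = 79.4802/48

1.6558


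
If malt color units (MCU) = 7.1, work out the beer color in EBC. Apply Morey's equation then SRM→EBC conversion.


SRM = 1.4922·MCU^0.6859;  EBC = SRM·1.97
SRM = 1.4922·7.1^0.6859 = 5.7241
EBC = 5.7241·1.97

11.2764 EBC


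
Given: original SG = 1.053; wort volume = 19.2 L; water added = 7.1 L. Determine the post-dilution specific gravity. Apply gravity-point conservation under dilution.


SG_new = 1 + (SG_old − 1)·V_old/(V_old + V_water)
pts = (1.053 − 1)·1000·19.2/(19.2 + 7.1) = 38.6920
SG_new = 1 + 38.6920/1000

1.0387


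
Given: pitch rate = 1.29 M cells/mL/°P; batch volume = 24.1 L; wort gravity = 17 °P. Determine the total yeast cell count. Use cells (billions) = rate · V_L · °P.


cells = 1.29 · 24.1 · 17

528.5130 billion cells


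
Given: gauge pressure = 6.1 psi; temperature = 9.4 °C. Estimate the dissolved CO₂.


vols = (P + 14.695)·(0.01821 + 0.09011·e^(−0.04·T))
vols = (6.1 + 14.695)·(0.01821 + 0.09011·e^(−0.04·9.4))

1.6653 volumes


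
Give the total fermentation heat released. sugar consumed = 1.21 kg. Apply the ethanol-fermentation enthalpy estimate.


Q = m_sugar · 590 kJ/kg
Q = 1.21 · 590

713.9000 kJ


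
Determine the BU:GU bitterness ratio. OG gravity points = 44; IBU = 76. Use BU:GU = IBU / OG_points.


BU:GU = 76 / 44

1.7273


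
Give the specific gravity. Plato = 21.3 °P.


SG = 259/(259 − P)
SG = 259/(259 − 21.3)

1.0896


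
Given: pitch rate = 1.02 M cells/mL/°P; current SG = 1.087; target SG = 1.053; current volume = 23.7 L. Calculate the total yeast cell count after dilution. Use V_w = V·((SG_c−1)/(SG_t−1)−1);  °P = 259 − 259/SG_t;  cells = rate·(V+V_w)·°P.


V_w = 23.7·((1.087−1)/(1.053−1)−1) = 15.2038
V_final = 23.7 + 15.2038 = 38.9038
°P = 259 − 259/1.053 = 13.0361
cells = 1.02·38.9038·13.0361

517.2961 billion cells


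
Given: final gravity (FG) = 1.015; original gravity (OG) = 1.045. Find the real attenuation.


AA = (OG−FG)/(OG−1)·100;  RA = AA·0.8192
AA = (1.045 − 1.015)/(1.045 − 1)·100 = 66.6667
RA = 66.6667·0.8192

54.6133 %


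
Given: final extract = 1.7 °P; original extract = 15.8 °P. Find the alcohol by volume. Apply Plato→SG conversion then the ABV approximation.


SG = 259/(259 − P);  ABV = (OG − FG)·131.25
OG = 259/(259 − 15.8) = 1.0650
FG = 259/(259 − 1.7) = 1.0066
ABV = (1.0650 − 1.0066)·131.25

7.6598 % ABV


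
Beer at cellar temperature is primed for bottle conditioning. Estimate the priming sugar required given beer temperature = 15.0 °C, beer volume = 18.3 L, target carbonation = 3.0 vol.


residual = 14.695·(0.01821 + 0.09011·e^(−0.04·T));  sugar = (target − residual)·4.0·V
residual = 14.695·(0.01821 + 0.09011·e^(−0.04·15.0)) = 0.9943
sugar = (3.0 − 0.9943)·4.0·18.3

146.8162 g


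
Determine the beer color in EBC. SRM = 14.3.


EBC = SRM · 1.97
EBC = 14.3 · 1.97

28.1710 EBC


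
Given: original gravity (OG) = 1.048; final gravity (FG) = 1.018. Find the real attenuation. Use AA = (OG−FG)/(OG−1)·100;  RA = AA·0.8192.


AA = (1.048 − 1.018)/(1.048 − 1)·100 = 62.5000
RA = 62.5000·0.8192

51.2000 %


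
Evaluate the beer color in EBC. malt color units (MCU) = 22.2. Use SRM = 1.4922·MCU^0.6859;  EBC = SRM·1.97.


SRM = 1.4922·22.2^0.6859 = 12.5110
EBC = 12.5110·1.97

24.6466 EBC


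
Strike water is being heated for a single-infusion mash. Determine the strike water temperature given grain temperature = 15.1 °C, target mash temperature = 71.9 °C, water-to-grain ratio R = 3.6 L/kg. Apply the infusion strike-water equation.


T_strike = (0.41/R)·(T_mash − T_grain) + T_mash
T_strike = (0.41/3.6)·(71.9 − 15.1) + 71.9

78.3689 °C


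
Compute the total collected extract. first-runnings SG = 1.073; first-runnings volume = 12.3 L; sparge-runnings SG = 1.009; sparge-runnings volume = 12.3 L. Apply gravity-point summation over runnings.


total = Σ (SG_i − 1)·1000·V_i
first = (1.073 − 1)·1000·12.3 = 897.9000
sparge = (1.009 − 1)·1000·12.3 = 110.7000
total = 897.9000 + 110.7000

1008.6000 gravity·L


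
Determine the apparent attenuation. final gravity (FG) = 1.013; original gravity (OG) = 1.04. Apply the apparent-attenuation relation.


AA = (OG − FG)/(OG − 1) · 100
AA = (1.04 − 1.013)/(1.04 − 1) · 100

67.5000 %


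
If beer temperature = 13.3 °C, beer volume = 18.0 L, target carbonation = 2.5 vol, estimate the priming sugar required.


residual = 14.695·(0.01821 + 0.09011·e^(−0.04·T));  sugar = (target − residual)·4.0·V
residual = 14.695·(0.01821 + 0.09011·e^(−0.04·13.3)) = 1.0454
sugar = (2.5 − 1.0454)·4.0·18.0

104.7276 g


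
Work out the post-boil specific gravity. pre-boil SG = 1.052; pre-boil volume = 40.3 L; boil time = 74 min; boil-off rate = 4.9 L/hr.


V_post = V_pre − rate·(t/60);  SG_post = 1 + (SG_pre−1)·V_pre/V_post
V_post = 40.3 − 4.9·(74/60) = 34.2567
SG_post = 1 + (1.052 − 1)·40.3/34.2567

1.0612


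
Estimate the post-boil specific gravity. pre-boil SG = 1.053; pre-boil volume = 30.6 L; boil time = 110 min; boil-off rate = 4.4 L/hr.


V_post = V_pre − rate·(t/60);  SG_post = 1 + (SG_pre−1)·V_pre/V_post
V_post = 30.6 − 4.4·(110/60) = 22.5333
SG_post = 1 + (1.053 − 1)·30.6/22.5333

1.0720


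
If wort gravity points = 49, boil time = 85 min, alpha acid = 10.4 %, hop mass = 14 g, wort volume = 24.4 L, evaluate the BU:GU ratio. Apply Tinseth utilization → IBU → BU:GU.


U = 1.65·0.000125^(GP/1000)·(1−e^(−0.04t))/4.15;  IBU = (α/100)·m·U·1000/V;  BU:GU = IBU/GP
U = 1.65·0.000125^(49/1000)·(1−e^(−0.04·85))/4.15 = 0.2474
IBU = (10.4/100)·14·0.2474·1000/24.4 = 14.7644
BU:GU = 14.7644/49

0.3013


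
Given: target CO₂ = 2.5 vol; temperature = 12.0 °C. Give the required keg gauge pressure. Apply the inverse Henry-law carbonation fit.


psi = vols/(0.01821 + 0.09011·e^(−0.04·T)) − 14.695
psi = 2.5/(0.01821 + 0.09011·e^(−0.04·12.0)) − 14.695

19.1031 psi


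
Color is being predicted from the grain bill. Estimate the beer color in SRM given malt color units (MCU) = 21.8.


SRM = 1.4922 · MCU^0.6859
SRM = 1.4922 · 21.8^0.6859

12.3559 SRM


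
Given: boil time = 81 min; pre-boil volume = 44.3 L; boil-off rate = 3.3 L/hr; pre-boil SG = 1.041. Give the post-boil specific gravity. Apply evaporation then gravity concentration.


V_post = V_pre − rate·(t/60);  SG_post = 1 + (SG_pre−1)·V_pre/V_post
V_post = 44.3 − 3.3·(81/60) = 39.8450
SG_post = 1 + (1.041 − 1)·44.3/39.8450

1.0456


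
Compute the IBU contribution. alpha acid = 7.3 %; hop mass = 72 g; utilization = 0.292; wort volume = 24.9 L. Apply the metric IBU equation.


IBU = (α/100)·mass·U·1000 / V
IBU = (7.3/100)·72·0.292·1000 / 24.9

61.6366 IBU


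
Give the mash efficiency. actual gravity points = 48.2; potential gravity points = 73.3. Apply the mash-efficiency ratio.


efficiency = actual / potential × 100
efficiency = 48.2 / 73.3 × 100

65.7572 %


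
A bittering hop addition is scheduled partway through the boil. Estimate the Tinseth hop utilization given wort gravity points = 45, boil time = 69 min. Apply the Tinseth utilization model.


U = 1.65·0.000125^(GP/1000) · (1 − e^(−0.04·t))/4.15
bigness = 1.65·0.000125^(45/1000) = 1.1011
boil_factor = (1 − e^(−0.04·69))/4.15 = 0.2257
U = 1.1011 · 0.2257

0.2485


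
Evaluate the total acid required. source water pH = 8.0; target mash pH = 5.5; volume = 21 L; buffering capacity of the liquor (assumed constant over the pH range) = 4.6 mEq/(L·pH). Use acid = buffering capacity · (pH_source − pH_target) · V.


acid = 4.6 · (8.0 − 5.5) · 21

241.5000 mEq


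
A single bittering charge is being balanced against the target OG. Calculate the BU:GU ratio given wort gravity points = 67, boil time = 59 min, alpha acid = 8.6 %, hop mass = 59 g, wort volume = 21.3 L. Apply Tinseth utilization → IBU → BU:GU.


U = 1.65·0.000125^(GP/1000)·(1−e^(−0.04t))/4.15;  IBU = (α/100)·m·U·1000/V;  BU:GU = IBU/GP
U = 1.65·0.000125^(67/1000)·(1−e^(−0.04·59))/4.15 = 0.1972
IBU = (8.6/100)·59·0.1972·1000/21.3 = 46.9706
BU:GU = 46.9706/67

0.7011


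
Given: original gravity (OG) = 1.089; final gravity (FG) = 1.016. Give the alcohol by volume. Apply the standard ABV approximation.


ABV = (OG − FG) · 131.25
ABV = (1.089 − 1.016) · 131.25

9.5812 % ABV


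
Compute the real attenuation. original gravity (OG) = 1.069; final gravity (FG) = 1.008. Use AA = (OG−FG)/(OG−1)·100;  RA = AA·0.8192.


AA = (1.069 − 1.008)/(1.069 − 1)·100 = 88.4058
RA = 88.4058·0.8192

72.4220 %


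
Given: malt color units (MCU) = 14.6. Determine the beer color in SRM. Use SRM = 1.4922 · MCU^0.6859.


SRM = 1.4922 · 14.6^0.6859

9.3855 SRM


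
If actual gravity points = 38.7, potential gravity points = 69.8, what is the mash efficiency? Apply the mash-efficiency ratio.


efficiency = actual / potential × 100
efficiency = 38.7 / 69.8 × 100

55.4441 %


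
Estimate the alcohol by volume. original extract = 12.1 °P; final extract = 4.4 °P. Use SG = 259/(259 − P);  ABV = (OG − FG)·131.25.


OG = 259/(259 − 12.1) = 1.0490
FG = 259/(259 − 4.4) = 1.0173
ABV = (1.0490 − 1.0173)·131.25

4.1640 % ABV


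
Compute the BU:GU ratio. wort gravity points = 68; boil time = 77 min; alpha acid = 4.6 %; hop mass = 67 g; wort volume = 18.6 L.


U = 1.65·0.000125^(GP/1000)·(1−e^(−0.04t))/4.15;  IBU = (α/100)·m·U·1000/V;  BU:GU = IBU/GP
U = 1.65·0.000125^(68/1000)·(1−e^(−0.04·77))/4.15 = 0.2059
IBU = (4.6/100)·67·0.2059·1000/18.6 = 34.1124
BU:GU = 34.1124/68

0.5017


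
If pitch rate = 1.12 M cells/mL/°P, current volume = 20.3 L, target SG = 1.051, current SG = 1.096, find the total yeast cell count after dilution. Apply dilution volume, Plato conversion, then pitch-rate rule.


V_w = V·((SG_c−1)/(SG_t−1)−1);  °P = 259 − 259/SG_t;  cells = rate·(V+V_w)·°P
V_w = 20.3·((1.096−1)/(1.051−1)−1) = 17.9118
V_final = 20.3 + 17.9118 = 38.2118
°P = 259 − 259/1.051 = 12.5680
cells = 1.12·38.2118·12.5680

537.8762 billion cells


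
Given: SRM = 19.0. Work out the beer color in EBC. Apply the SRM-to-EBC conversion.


EBC = SRM · 1.97
EBC = 19.0 · 1.97

37.4300 EBC


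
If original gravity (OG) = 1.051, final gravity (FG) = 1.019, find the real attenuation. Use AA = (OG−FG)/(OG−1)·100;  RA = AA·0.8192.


AA = (1.051 − 1.019)/(1.051 − 1)·100 = 62.7451
RA = 62.7451·0.8192

51.4008 %


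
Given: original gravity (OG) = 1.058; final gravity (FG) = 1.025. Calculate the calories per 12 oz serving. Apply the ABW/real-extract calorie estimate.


ABW = (OG−FG)·131.25·0.79/FG;  °P = 259 − 259/SG (for OG→OE and FG→AE);  RE = 0.1808·OE + 0.8192·AE;  Cal = (6.9·ABW + 4·(RE−0.1))·FG·3.55
ABW = (1.058 − 1.025)·131.25·0.79/1.025 = 3.3382
OE = 259 − 259/1.058 = 14.1985 °P
AE = 259 − 259/1.025 = 6.3171 °P
RE = 0.1808·14.1985 + 0.8192·6.3171 = 7.7420 °P
Cal = (6.9·3.3382 + 4·(7.7420−0.1))·1.025·3.55

195.0440 kcal


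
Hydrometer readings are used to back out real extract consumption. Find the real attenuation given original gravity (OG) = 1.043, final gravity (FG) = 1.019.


AA = (OG−FG)/(OG−1)·100;  RA = AA·0.8192
AA = (1.043 − 1.019)/(1.043 − 1)·100 = 55.8140
RA = 55.8140·0.8192

45.7228 %


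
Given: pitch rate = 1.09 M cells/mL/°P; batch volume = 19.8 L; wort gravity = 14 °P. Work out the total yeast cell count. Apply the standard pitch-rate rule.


cells (billions) = rate · V_L · °P
cells = 1.09 · 19.8 · 14

302.1480 billion cells


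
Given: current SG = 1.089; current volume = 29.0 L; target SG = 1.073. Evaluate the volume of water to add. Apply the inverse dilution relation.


V_water = V·((SG_curr − 1)/(SG_target − 1) − 1)
V_water = 29.0·((1.089 − 1)/(1.073 − 1) − 1)

6.3562 L


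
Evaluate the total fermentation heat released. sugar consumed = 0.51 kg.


Q = m_sugar · 590 kJ/kg
Q = 0.51 · 590

300.9000 kJ


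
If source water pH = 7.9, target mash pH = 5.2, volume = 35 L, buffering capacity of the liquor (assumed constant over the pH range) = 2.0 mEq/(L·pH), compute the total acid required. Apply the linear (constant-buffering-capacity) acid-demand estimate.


acid = buffering capacity · (pH_source − pH_target) · V
acid = 2.0 · (7.9 − 5.2) · 35

189.0000 mEq


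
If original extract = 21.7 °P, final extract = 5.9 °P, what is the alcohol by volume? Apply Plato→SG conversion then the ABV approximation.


SG = 259/(259 − P);  ABV = (OG − FG)·131.25
OG = 259/(259 − 21.7) = 1.0914
FG = 259/(259 − 5.9) = 1.0233
ABV = (1.0914 − 1.0233)·131.25

8.9427 % ABV


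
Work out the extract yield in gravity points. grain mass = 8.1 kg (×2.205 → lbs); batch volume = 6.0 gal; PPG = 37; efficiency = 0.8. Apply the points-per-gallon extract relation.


points = lbs × PPG × eff / vol
lbs = 8.1 × 2.205 = 17.8605
points = 17.8605 × 37 × 0.8 / 6.0

88.1118 points


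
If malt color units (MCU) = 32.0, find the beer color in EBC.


SRM = 1.4922·MCU^0.6859;  EBC = SRM·1.97
SRM = 1.4922·32.0^0.6859 = 16.0772
EBC = 16.0772·1.97

31.6720 EBC


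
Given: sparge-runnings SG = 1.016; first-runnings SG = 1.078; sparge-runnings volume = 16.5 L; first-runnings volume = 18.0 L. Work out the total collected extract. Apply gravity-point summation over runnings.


total = Σ (SG_i − 1)·1000·V_i
first = (1.078 − 1)·1000·18.0 = 1404.0000
sparge = (1.016 − 1)·1000·16.5 = 264.0000
total = 1404.0000 + 264.0000

1668.0000 gravity·L


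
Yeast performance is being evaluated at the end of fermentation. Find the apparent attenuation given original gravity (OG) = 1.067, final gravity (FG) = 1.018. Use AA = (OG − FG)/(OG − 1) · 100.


AA = (1.067 − 1.018)/(1.067 − 1) · 100

73.1343 %


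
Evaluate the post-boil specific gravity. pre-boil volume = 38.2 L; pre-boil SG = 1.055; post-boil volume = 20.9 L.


SG_post = 1 + (SG_pre − 1)·V_pre/V_post
pts_pre = (1.055 − 1)·1000 = 55.0000
pts_post = 55.0000·38.2/20.9 = 100.5263
SG_post = 1 + 100.5263/1000

1.1005


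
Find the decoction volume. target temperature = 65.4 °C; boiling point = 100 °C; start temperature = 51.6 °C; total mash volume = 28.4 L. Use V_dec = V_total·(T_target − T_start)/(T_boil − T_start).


V_dec = 28.4·(65.4 − 51.6)/(100 − 51.6)

8.0975 L


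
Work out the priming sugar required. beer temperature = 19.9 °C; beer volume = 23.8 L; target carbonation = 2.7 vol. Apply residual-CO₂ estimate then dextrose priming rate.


residual = 14.695·(0.01821 + 0.09011·e^(−0.04·T));  sugar = (target − residual)·4.0·V
residual = 14.695·(0.01821 + 0.09011·e^(−0.04·19.9)) = 0.8650
sugar = (2.7 − 0.8650)·4.0·23.8

174.6951 g


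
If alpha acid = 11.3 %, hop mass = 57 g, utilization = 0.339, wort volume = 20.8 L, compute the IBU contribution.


IBU = (α/100)·mass·U·1000 / V
IBU = (11.3/100)·57·0.339·1000 / 20.8

104.9759 IBU


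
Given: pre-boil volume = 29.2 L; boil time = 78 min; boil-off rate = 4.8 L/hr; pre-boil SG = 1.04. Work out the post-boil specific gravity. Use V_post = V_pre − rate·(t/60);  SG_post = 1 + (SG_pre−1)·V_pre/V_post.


V_post = 29.2 − 4.8·(78/60) = 22.9600
SG_post = 1 + (1.04 − 1)·29.2/22.9600

1.0509


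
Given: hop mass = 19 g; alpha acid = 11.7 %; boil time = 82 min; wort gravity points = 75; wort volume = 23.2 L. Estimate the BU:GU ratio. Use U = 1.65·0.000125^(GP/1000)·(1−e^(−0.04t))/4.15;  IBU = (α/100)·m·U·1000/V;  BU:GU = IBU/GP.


U = 1.65·0.000125^(75/1000)·(1−e^(−0.04·82))/4.15 = 0.1950
IBU = (11.7/100)·19·0.1950·1000/23.2 = 18.6852
BU:GU = 18.6852/75

0.2491


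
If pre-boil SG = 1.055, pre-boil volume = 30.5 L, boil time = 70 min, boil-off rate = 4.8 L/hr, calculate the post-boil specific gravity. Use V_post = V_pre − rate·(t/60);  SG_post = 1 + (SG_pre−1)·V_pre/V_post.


V_post = 30.5 − 4.8·(70/60) = 24.9000
SG_post = 1 + (1.055 − 1)·30.5/24.9000

1.0674


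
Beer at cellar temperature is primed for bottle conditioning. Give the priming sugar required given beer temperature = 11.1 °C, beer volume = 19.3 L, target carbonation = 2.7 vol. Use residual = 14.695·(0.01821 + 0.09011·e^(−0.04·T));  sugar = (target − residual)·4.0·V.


residual = 14.695·(0.01821 + 0.09011·e^(−0.04·11.1)) = 1.1170
sugar = (2.7 − 1.1170)·4.0·19.3

122.2074 g


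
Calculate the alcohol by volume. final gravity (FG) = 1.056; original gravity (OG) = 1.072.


ABV = (OG − FG) · 131.25
ABV = (1.072 − 1.056) · 131.25

2.1000 % ABV


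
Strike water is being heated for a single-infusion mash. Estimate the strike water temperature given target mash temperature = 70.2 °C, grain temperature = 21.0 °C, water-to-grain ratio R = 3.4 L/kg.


T_strike = (0.41/R)·(T_mash − T_grain) + T_mash
T_strike = (0.41/3.4)·(70.2 − 21.0) + 70.2

76.1329 °C


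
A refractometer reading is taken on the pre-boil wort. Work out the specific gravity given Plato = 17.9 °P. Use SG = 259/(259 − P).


SG = 259/(259 − 17.9)

1.0742


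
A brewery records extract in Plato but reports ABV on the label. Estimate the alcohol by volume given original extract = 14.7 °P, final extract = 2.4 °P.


SG = 259/(259 − P);  ABV = (OG − FG)·131.25
OG = 259/(259 − 14.7) = 1.0602
FG = 259/(259 − 2.4) = 1.0094
ABV = (1.0602 − 1.0094)·131.25

6.6700 % ABV


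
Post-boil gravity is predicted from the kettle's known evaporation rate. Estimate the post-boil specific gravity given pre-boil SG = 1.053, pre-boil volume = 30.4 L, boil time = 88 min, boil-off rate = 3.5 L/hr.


V_post = V_pre − rate·(t/60);  SG_post = 1 + (SG_pre−1)·V_pre/V_post
V_post = 30.4 − 3.5·(88/60) = 25.2667
SG_post = 1 + (1.053 − 1)·30.4/25.2667

1.0638


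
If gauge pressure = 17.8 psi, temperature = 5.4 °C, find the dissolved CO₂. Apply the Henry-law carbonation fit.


vols = (P + 14.695)·(0.01821 + 0.09011·e^(−0.04·T))
vols = (17.8 + 14.695)·(0.01821 + 0.09011·e^(−0.04·5.4))

2.9510 volumes


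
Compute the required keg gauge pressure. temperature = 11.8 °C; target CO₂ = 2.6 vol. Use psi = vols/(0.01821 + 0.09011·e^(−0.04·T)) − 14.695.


psi = 2.6/(0.01821 + 0.09011·e^(−0.04·11.8)) − 14.695

20.2435 psi


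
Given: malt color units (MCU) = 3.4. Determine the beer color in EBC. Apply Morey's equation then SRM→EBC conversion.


SRM = 1.4922·MCU^0.6859;  EBC = SRM·1.97
SRM = 1.4922·3.4^0.6859 = 3.4544
EBC = 3.4544·1.97

6.8051 EBC


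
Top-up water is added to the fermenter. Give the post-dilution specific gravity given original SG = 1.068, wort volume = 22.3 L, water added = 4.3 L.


SG_new = 1 + (SG_old − 1)·V_old/(V_old + V_water)
pts = (1.068 − 1)·1000·22.3/(22.3 + 4.3) = 57.0075
SG_new = 1 + 57.0075/1000

1.0570


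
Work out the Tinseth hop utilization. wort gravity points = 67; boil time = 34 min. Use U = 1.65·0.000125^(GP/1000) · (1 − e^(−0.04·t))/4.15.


bigness = 1.65·0.000125^(67/1000) = 0.9036
boil_factor = (1 − e^(−0.04·34))/4.15 = 0.1791
U = 0.9036 · 0.1791

0.1619


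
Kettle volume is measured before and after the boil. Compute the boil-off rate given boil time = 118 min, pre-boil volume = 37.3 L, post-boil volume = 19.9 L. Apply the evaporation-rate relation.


rate = (V_pre − V_post) / (t_min/60)
rate = (37.3 − 19.9) / (118/60)

8.8475 L/hr


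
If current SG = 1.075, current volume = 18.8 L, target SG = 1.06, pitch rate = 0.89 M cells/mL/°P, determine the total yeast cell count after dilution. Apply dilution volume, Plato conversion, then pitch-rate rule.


V_w = V·((SG_c−1)/(SG_t−1)−1);  °P = 259 − 259/SG_t;  cells = rate·(V+V_w)·°P
V_w = 18.8·((1.075−1)/(1.06−1)−1) = 4.7000
V_final = 18.8 + 4.7000 = 23.5000
°P = 259 − 259/1.06 = 14.6604
cells = 0.89·23.5000·14.6604

306.6218 billion cells


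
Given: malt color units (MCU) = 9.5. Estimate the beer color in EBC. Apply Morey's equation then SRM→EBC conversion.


SRM = 1.4922·MCU^0.6859;  EBC = SRM·1.97
SRM = 1.4922·9.5^0.6859 = 6.9895
EBC = 6.9895·1.97

13.7694 EBC


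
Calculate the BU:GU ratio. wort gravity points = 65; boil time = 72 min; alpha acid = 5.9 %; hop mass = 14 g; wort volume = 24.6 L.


U = 1.65·0.000125^(GP/1000)·(1−e^(−0.04t))/4.15;  IBU = (α/100)·m·U·1000/V;  BU:GU = IBU/GP
U = 1.65·0.000125^(65/1000)·(1−e^(−0.04·72))/4.15 = 0.2092
IBU = (5.9/100)·14·0.2092·1000/24.6 = 7.0257
BU:GU = 7.0257/65

0.1081


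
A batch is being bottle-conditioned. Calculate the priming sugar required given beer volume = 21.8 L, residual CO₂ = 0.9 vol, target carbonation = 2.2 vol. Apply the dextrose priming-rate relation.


sugar = (target − residual)·4.0·V
sugar = (2.2 − 0.9)·4.0·21.8

113.3600 g
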